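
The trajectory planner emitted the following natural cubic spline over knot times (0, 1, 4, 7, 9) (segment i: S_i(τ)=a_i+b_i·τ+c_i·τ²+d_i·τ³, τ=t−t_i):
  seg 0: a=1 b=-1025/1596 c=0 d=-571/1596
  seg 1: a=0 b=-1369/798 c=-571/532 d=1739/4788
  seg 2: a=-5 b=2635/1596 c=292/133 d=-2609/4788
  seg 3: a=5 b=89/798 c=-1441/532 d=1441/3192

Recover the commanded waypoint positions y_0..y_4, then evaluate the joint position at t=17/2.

y_0 = S_0(0) = a_0 = 1
y_1 = S_1(0) = a_1 = 0
y_2 = S_2(0) = a_2 = -5
y_3 = S_3(0) = a_3 = 5
y_4 = S_3(2) = -2
t_q=17/2 is in segment 3 (τ=3/2); S_3(τ)=5077/8512

y_0=1 y_1=0 y_2=-5 y_3=5 y_4=-2
S(17/2) = 5077/8512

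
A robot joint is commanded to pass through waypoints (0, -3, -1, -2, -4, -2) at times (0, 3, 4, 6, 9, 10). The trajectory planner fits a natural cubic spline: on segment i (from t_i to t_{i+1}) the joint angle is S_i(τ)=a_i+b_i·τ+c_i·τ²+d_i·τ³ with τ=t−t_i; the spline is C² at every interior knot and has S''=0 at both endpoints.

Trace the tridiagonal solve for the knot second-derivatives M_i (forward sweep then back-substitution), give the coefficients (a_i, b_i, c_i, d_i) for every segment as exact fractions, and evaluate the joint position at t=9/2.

Δ: Δ0=-1, Δ1=2, Δ2=-1/2, Δ3=-2/3, Δ4=2
row 1: diag=8, rhs=18; c'=1/8, d'=9/4
row 2: denom=6−1·1/8=47/8; d'=(-15−1·9/4)/(47/8)=-138/47
row 3: denom=10−2·16/47=438/47; d'=(-1−2·-138/47)/(438/47)=229/438
row 4: denom=8−3·47/146=1027/146; d'=(16−3·229/438)/(1027/146)=2107/1027
back: M4=2107/1027
back: M3=229/438−47/146·2107/1027=-424/3081
back: M2=-138/47−16/47·-424/3081=-8902/3081
back: M1=9/4−1/8·-8902/3081=8045/3081
M: M0=0, M1=8045/3081, M2=-8902/3081, M3=-424/3081, M4=2107/1027, M5=0
seg 0: a=0, c=M0/2=0, d=(M1−M0)/(6·3)=8045/55458, b=Δ0−h0·(2M0+M1)/6=-14207/6162
seg 1: a=-3, c=M1/2=8045/6162, d=(M2−M1)/(6·1)=-1883/2054, b=Δ1−h1·(2M1+M2)/6=4964/3081
seg 2: a=-1, c=M2/2=-4451/3081, d=(M3−M2)/(6·2)=471/2054, b=Δ2−h2·(2M2+M3)/6=9071/6162
seg 3: a=-2, c=M3/2=-212/3081, d=(M4−M3)/(6·3)=6745/55458, b=Δ3−h3·(2M3+M4)/6=-737/474
seg 4: a=-4, c=M4/2=2107/2054, d=(M5−M4)/(6·1)=-2107/6162, b=Δ4−h4·(2M4+M5)/6=4055/3081
t_q=9/2 → seg 2, τ=1/2; S=-1+9071/6162·τ+-4451/3081·τ²+471/2054·τ³=-9801/16432

  seg 0: a=0 b=-14207/6162 c=0 d=8045/55458
  seg 1: a=-3 b=4964/3081 c=8045/6162 d=-1883/2054
  seg 2: a=-1 b=9071/6162 c=-4451/3081 d=471/2054
  seg 3: a=-2 b=-737/474 c=-212/3081 d=6745/55458
  seg 4: a=-4 b=4055/3081 c=2107/2054 d=-2107/6162
S(9/2) = -9801/16432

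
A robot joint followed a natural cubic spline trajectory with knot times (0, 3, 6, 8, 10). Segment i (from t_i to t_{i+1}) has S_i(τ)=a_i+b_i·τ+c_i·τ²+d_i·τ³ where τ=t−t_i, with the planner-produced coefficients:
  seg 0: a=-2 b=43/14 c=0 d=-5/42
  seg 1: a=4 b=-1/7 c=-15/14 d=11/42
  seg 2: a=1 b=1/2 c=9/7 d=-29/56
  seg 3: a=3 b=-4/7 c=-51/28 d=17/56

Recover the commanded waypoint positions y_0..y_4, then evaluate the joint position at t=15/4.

y_0=-2 y_1=4 y_2=1 y_3=3 y_4=-3
S(15/4) = 3047/896

y_0 = S_0(0) = a_0 = -2
y_1 = S_1(0) = a_1 = 4
y_2 = S_2(0) = a_2 = 1
y_3 = S_3(0) = a_3 = 3
y_4 = S_3(2) = -3
t_q=15/4 is in segment 1 (τ=3/4); S_1(τ)=3047/896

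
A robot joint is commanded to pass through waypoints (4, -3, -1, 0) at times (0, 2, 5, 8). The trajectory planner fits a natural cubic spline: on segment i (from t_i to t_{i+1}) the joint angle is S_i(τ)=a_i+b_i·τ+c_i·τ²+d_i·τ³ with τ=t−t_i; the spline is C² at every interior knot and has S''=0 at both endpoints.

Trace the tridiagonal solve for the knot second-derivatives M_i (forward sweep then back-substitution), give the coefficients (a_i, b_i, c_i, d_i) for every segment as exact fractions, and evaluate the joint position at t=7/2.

Δ: Δ0=-7/2, Δ1=2/3, Δ2=1/3
row 1: diag=10, rhs=25; c'=3/10, d'=5/2
row 2: denom=12−3·3/10=111/10; d'=(-2−3·5/2)/(111/10)=-95/111
back: M2=-95/111
back: M1=5/2−3/10·-95/111=102/37
M: M0=0, M1=102/37, M2=-95/111, M3=0
seg 0: a=4, c=M0/2=0, d=(M1−M0)/(6·2)=17/74, b=Δ0−h0·(2M0+M1)/6=-327/74
seg 1: a=-3, c=M1/2=51/37, d=(M2−M1)/(6·3)=-401/1998, b=Δ1−h1·(2M1+M2)/6=-123/74
seg 2: a=-1, c=M2/2=-95/222, d=(M3−M2)/(6·3)=95/1998, b=Δ2−h2·(2M2+M3)/6=44/37
t_q=7/2 → seg 1, τ=3/2; S=-3+-123/74·τ+51/37·τ²+-401/1998·τ³=-1817/592

  seg 0: a=4 b=-327/74 c=0 d=17/74
  seg 1: a=-3 b=-123/74 c=51/37 d=-401/1998
  seg 2: a=-1 b=44/37 c=-95/222 d=95/1998
S(7/2) = -1817/592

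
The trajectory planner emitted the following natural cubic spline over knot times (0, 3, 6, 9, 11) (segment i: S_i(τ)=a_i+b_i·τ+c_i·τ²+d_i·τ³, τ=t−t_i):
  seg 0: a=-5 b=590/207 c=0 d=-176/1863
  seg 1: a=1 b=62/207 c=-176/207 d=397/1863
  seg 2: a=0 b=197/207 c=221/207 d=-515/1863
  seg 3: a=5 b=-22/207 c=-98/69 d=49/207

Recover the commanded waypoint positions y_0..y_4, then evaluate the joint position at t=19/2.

y_0 = S_0(0) = a_0 = -5
y_1 = S_1(0) = a_1 = 1
y_2 = S_2(0) = a_2 = 0
y_3 = S_3(0) = a_3 = 5
y_4 = S_3(2) = 1
t_q=19/2 is in segment 3 (τ=1/2); S_3(τ)=2551/552

y_0=-5 y_1=1 y_2=0 y_3=5 y_4=1
S(19/2) = 2551/552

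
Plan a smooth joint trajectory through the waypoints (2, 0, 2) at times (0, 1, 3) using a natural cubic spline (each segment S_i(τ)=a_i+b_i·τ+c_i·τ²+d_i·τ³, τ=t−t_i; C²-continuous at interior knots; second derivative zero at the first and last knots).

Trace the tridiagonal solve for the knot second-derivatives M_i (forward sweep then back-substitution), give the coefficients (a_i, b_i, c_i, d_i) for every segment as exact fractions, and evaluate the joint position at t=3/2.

  seg 0: a=2 b=-5/2 c=0 d=1/2
  seg 1: a=0 b=-1 c=3/2 d=-1/4
S(3/2) = -5/32

Δ: Δ0=-2, Δ1=1
row 1: diag=6, rhs=18; c'=1/3, d'=3
back: M1=3
M: M0=0, M1=3, M2=0
seg 0: a=2, c=M0/2=0, d=(M1−M0)/(6·1)=1/2, b=Δ0−h0·(2M0+M1)/6=-5/2
seg 1: a=0, c=M1/2=3/2, d=(M2−M1)/(6·2)=-1/4, b=Δ1−h1·(2M1+M2)/6=-1
t_q=3/2 → seg 1, τ=1/2; S=0+-1·τ+3/2·τ²+-1/4·τ³=-5/32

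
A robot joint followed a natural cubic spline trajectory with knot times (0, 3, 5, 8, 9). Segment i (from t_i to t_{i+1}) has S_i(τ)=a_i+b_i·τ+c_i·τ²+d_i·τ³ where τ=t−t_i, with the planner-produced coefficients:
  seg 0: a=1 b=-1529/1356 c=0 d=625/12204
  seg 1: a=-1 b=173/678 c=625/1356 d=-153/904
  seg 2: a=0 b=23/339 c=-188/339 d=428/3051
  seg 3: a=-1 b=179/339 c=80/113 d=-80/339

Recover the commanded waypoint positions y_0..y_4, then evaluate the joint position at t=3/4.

y_0=1 y_1=-1 y_2=0 y_3=-1 y_4=0
S(3/4) = 5089/28928

y_0 = S_0(0) = a_0 = 1
y_1 = S_1(0) = a_1 = -1
y_2 = S_2(0) = a_2 = 0
y_3 = S_3(0) = a_3 = -1
y_4 = S_3(1) = 0
t_q=3/4 is in segment 0 (τ=3/4); S_0(τ)=5089/28928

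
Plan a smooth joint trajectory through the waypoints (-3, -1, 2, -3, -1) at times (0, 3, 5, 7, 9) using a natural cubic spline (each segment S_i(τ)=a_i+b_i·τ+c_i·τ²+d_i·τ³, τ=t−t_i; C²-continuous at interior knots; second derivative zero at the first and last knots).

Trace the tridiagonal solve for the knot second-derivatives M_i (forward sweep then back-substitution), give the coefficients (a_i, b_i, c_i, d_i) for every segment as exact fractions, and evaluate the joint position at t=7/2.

  seg 0: a=-3 b=-2/213 c=0 d=16/213
  seg 1: a=-1 b=430/213 c=48/71 d=-797/1704
  seg 2: a=2 b=-379/426 c=-605/284 d=1129/1704
  seg 3: a=-3 b=-311/213 c=131/71 d=-131/426
S(7/2) = 545/4544

Δ: Δ0=2/3, Δ1=3/2, Δ2=-5/2, Δ3=1
row 1: diag=10, rhs=5; c'=1/5, d'=1/2
row 2: denom=8−2·1/5=38/5; d'=(-24−2·1/2)/(38/5)=-125/38
row 3: denom=8−2·5/19=142/19; d'=(21−2·-125/38)/(142/19)=262/71
back: M3=262/71
back: M2=-125/38−5/19·262/71=-605/142
back: M1=1/2−1/5·-605/142=96/71
M: M0=0, M1=96/71, M2=-605/142, M3=262/71, M4=0
seg 0: a=-3, c=M0/2=0, d=(M1−M0)/(6·3)=16/213, b=Δ0−h0·(2M0+M1)/6=-2/213
seg 1: a=-1, c=M1/2=48/71, d=(M2−M1)/(6·2)=-797/1704, b=Δ1−h1·(2M1+M2)/6=430/213
seg 2: a=2, c=M2/2=-605/284, d=(M3−M2)/(6·2)=1129/1704, b=Δ2−h2·(2M2+M3)/6=-379/426
seg 3: a=-3, c=M3/2=131/71, d=(M4−M3)/(6·2)=-131/426, b=Δ3−h3·(2M3+M4)/6=-311/213
t_q=7/2 → seg 1, τ=1/2; S=-1+430/213·τ+48/71·τ²+-797/1704·τ³=545/4544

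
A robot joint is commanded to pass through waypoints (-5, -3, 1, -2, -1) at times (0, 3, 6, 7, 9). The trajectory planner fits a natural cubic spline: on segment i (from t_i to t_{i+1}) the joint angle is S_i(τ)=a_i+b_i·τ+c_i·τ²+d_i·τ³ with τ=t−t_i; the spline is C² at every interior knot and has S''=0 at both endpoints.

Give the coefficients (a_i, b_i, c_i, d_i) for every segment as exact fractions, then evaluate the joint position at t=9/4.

  seg 0: a=-5 b=-13/340 c=0 d=719/9180
  seg 1: a=-3 b=353/170 c=719/1020 d=-583/1836
  seg 2: a=1 b=-771/340 c=-183/85 d=483/340
  seg 3: a=-2 b=-393/170 c=717/340 d=-239/680
S(9/4) = -91259/21760

Δ: Δ0=2/3, Δ1=4/3, Δ2=-3, Δ3=1/2
row 1: diag=12, rhs=4; c'=1/4, d'=1/3
row 2: denom=8−3·1/4=29/4; d'=(-26−3·1/3)/(29/4)=-108/29
row 3: denom=6−1·4/29=170/29; d'=(21−1·-108/29)/(170/29)=717/170
back: M3=717/170
back: M2=-108/29−4/29·717/170=-366/85
back: M1=1/3−1/4·-366/85=719/510
M: M0=0, M1=719/510, M2=-366/85, M3=717/170, M4=0
seg 0: a=-5, c=M0/2=0, d=(M1−M0)/(6·3)=719/9180, b=Δ0−h0·(2M0+M1)/6=-13/340
seg 1: a=-3, c=M1/2=719/1020, d=(M2−M1)/(6·3)=-583/1836, b=Δ1−h1·(2M1+M2)/6=353/170
seg 2: a=1, c=M2/2=-183/85, d=(M3−M2)/(6·1)=483/340, b=Δ2−h2·(2M2+M3)/6=-771/340
seg 3: a=-2, c=M3/2=717/340, d=(M4−M3)/(6·2)=-239/680, b=Δ3−h3·(2M3+M4)/6=-393/170
t_q=9/4 → seg 0, τ=9/4; S=-5+-13/340·τ+0·τ²+719/9180·τ³=-91259/21760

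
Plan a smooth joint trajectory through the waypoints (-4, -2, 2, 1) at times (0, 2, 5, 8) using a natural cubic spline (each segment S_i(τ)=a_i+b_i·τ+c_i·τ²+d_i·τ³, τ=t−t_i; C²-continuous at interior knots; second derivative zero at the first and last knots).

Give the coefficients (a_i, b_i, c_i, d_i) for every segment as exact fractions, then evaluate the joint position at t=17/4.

  seg 0: a=-4 b=31/37 c=0 d=3/74
  seg 1: a=-2 b=49/37 c=9/37 d=-80/999
  seg 2: a=2 b=23/37 c=-53/111 d=53/999
S(17/4) = 769/592

Δ: Δ0=1, Δ1=4/3, Δ2=-1/3
row 1: diag=10, rhs=2; c'=3/10, d'=1/5
row 2: denom=12−3·3/10=111/10; d'=(-10−3·1/5)/(111/10)=-106/111
back: M2=-106/111
back: M1=1/5−3/10·-106/111=18/37
M: M0=0, M1=18/37, M2=-106/111, M3=0
seg 0: a=-4, c=M0/2=0, d=(M1−M0)/(6·2)=3/74, b=Δ0−h0·(2M0+M1)/6=31/37
seg 1: a=-2, c=M1/2=9/37, d=(M2−M1)/(6·3)=-80/999, b=Δ1−h1·(2M1+M2)/6=49/37
seg 2: a=2, c=M2/2=-53/111, d=(M3−M2)/(6·3)=53/999, b=Δ2−h2·(2M2+M3)/6=23/37
t_q=17/4 → seg 1, τ=9/4; S=-2+49/37·τ+9/37·τ²+-80/999·τ³=769/592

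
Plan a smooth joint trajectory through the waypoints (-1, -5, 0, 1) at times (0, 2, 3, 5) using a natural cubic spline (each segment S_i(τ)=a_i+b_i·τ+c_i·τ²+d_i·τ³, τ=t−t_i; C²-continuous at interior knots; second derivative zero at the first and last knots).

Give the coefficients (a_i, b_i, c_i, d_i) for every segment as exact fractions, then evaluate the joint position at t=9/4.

Δ: Δ0=-2, Δ1=5, Δ2=1/2
row 1: diag=6, rhs=42; c'=1/6, d'=7
row 2: denom=6−1·1/6=35/6; d'=(-27−1·7)/(35/6)=-204/35
back: M2=-204/35
back: M1=7−1/6·-204/35=279/35
M: M0=0, M1=279/35, M2=-204/35, M3=0
seg 0: a=-1, c=M0/2=0, d=(M1−M0)/(6·2)=93/140, b=Δ0−h0·(2M0+M1)/6=-163/35
seg 1: a=-5, c=M1/2=279/70, d=(M2−M1)/(6·1)=-23/10, b=Δ1−h1·(2M1+M2)/6=116/35
seg 2: a=0, c=M2/2=-102/35, d=(M3−M2)/(6·2)=17/35, b=Δ2−h2·(2M2+M3)/6=307/70
t_q=9/4 → seg 1, τ=1/4; S=-5+116/35·τ+279/70·τ²+-23/10·τ³=-17733/4480

  seg 0: a=-1 b=-163/35 c=0 d=93/140
  seg 1: a=-5 b=116/35 c=279/70 d=-23/10
  seg 2: a=0 b=307/70 c=-102/35 d=17/35
S(9/4) = -17733/4480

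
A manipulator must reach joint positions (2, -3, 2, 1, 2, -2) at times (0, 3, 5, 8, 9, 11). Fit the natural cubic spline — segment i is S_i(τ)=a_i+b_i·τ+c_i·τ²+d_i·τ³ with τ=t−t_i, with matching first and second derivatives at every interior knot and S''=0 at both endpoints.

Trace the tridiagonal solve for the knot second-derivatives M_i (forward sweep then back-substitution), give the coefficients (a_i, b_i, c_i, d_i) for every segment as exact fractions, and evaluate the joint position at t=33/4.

Δ: Δ0=-5/3, Δ1=5/2, Δ2=-1/3, Δ3=1, Δ4=-2
row 1: diag=10, rhs=25; c'=1/5, d'=5/2
row 2: denom=10−2·1/5=48/5; d'=(-17−2·5/2)/(48/5)=-55/24
row 3: denom=8−3·5/16=113/16; d'=(8−3·-55/24)/(113/16)=238/113
row 4: denom=6−1·16/113=662/113; d'=(-18−1·238/113)/(662/113)=-1136/331
back: M4=-1136/331
back: M3=238/113−16/113·-1136/331=858/331
back: M2=-55/24−5/16·858/331=-3080/993
back: M1=5/2−1/5·-3080/993=6197/1986
M: M0=0, M1=6197/1986, M2=-3080/993, M3=858/331, M4=-1136/331, M5=0
seg 0: a=2, c=M0/2=0, d=(M1−M0)/(6·3)=6197/35748, b=Δ0−h0·(2M0+M1)/6=-12817/3972
seg 1: a=-3, c=M1/2=6197/3972, d=(M2−M1)/(6·2)=-1373/2648, b=Δ1−h1·(2M1+M2)/6=2887/1986
seg 2: a=2, c=M2/2=-1540/993, d=(M3−M2)/(6·3)=2827/8937, b=Δ2−h2·(2M2+M3)/6=1462/993
seg 3: a=1, c=M3/2=429/331, d=(M4−M3)/(6·1)=-997/993, b=Δ3−h3·(2M3+M4)/6=703/993
seg 4: a=2, c=M4/2=-568/331, d=(M5−M4)/(6·2)=284/993, b=Δ4−h4·(2M4+M5)/6=286/993
t_q=33/4 → seg 3, τ=1/4; S=1+703/993·τ+429/331·τ²+-997/993·τ³=26317/21184

  seg 0: a=2 b=-12817/3972 c=0 d=6197/35748
  seg 1: a=-3 b=2887/1986 c=6197/3972 d=-1373/2648
  seg 2: a=2 b=1462/993 c=-1540/993 d=2827/8937
  seg 3: a=1 b=703/993 c=429/331 d=-997/993
  seg 4: a=2 b=286/993 c=-568/331 d=284/993
S(33/4) = 26317/21184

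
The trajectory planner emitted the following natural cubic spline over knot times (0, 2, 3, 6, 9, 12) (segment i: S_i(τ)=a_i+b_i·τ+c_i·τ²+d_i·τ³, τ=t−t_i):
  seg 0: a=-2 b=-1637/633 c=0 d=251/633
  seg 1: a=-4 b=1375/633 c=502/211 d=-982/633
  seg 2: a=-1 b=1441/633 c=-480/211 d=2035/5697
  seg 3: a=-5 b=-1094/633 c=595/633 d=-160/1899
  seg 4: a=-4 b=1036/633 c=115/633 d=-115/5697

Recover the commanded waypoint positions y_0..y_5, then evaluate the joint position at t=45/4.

y_0=-2 y_1=-4 y_2=-1 y_3=-5 y_4=-4 y_5=2
S(45/4) = 5027/13504

y_0 = S_0(0) = a_0 = -2
y_1 = S_1(0) = a_1 = -4
y_2 = S_2(0) = a_2 = -1
y_3 = S_3(0) = a_3 = -5
y_4 = S_4(0) = a_4 = -4
y_5 = S_4(3) = 2
t_q=45/4 is in segment 4 (τ=9/4); S_4(τ)=5027/13504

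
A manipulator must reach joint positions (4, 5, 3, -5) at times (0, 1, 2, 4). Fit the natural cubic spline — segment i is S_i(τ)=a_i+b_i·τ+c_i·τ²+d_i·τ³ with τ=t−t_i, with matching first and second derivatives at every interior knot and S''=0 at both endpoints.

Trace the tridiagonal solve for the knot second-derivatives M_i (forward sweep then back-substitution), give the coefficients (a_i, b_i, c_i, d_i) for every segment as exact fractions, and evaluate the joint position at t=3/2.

Δ: Δ0=1, Δ1=-2, Δ2=-4
row 1: diag=4, rhs=-18; c'=1/4, d'=-9/2
row 2: denom=6−1·1/4=23/4; d'=(-12−1·-9/2)/(23/4)=-30/23
back: M2=-30/23
back: M1=-9/2−1/4·-30/23=-96/23
M: M0=0, M1=-96/23, M2=-30/23, M3=0
seg 0: a=4, c=M0/2=0, d=(M1−M0)/(6·1)=-16/23, b=Δ0−h0·(2M0+M1)/6=39/23
seg 1: a=5, c=M1/2=-48/23, d=(M2−M1)/(6·1)=11/23, b=Δ1−h1·(2M1+M2)/6=-9/23
seg 2: a=3, c=M2/2=-15/23, d=(M3−M2)/(6·2)=5/46, b=Δ2−h2·(2M2+M3)/6=-72/23
t_q=3/2 → seg 1, τ=1/2; S=5+-9/23·τ+-48/23·τ²+11/23·τ³=799/184

  seg 0: a=4 b=39/23 c=0 d=-16/23
  seg 1: a=5 b=-9/23 c=-48/23 d=11/23
  seg 2: a=3 b=-72/23 c=-15/23 d=5/46
S(3/2) = 799/184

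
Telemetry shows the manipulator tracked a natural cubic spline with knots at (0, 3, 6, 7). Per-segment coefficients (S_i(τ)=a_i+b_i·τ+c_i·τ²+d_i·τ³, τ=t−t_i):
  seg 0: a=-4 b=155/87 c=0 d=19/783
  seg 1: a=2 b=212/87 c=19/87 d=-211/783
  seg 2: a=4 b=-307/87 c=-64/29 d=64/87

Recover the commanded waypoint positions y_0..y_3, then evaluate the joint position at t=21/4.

y_0=-4 y_1=2 y_2=4 y_3=-1
S(21/4) = 10243/1856

y_0 = S_0(0) = a_0 = -4
y_1 = S_1(0) = a_1 = 2
y_2 = S_2(0) = a_2 = 4
y_3 = S_2(1) = -1
t_q=21/4 is in segment 1 (τ=9/4); S_1(τ)=10243/1856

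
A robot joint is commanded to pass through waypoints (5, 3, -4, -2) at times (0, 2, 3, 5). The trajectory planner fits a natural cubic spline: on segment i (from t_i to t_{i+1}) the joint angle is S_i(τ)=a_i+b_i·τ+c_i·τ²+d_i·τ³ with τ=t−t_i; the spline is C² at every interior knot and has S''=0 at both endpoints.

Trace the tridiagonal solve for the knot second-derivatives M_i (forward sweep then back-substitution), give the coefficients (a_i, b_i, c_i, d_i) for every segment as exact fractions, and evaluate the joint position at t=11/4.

  seg 0: a=5 b=53/35 c=0 d=-22/35
  seg 1: a=3 b=-211/35 c=-132/35 d=14/5
  seg 2: a=-4 b=-181/35 c=162/35 d=-27/35
S(11/4) = -2757/1120

Δ: Δ0=-1, Δ1=-7, Δ2=1
row 1: diag=6, rhs=-36; c'=1/6, d'=-6
row 2: denom=6−1·1/6=35/6; d'=(48−1·-6)/(35/6)=324/35
back: M2=324/35
back: M1=-6−1/6·324/35=-264/35
M: M0=0, M1=-264/35, M2=324/35, M3=0
seg 0: a=5, c=M0/2=0, d=(M1−M0)/(6·2)=-22/35, b=Δ0−h0·(2M0+M1)/6=53/35
seg 1: a=3, c=M1/2=-132/35, d=(M2−M1)/(6·1)=14/5, b=Δ1−h1·(2M1+M2)/6=-211/35
seg 2: a=-4, c=M2/2=162/35, d=(M3−M2)/(6·2)=-27/35, b=Δ2−h2·(2M2+M3)/6=-181/35
t_q=11/4 → seg 1, τ=3/4; S=3+-211/35·τ+-132/35·τ²+14/5·τ³=-2757/1120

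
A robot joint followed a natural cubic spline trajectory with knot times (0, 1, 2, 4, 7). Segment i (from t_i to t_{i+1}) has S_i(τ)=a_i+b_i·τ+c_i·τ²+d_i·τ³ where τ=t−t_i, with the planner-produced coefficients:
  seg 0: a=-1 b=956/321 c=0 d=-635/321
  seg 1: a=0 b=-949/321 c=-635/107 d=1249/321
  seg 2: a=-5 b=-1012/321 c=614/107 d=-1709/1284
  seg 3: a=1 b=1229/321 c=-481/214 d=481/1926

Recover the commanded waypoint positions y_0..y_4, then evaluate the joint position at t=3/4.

y_0=-1 y_1=0 y_2=-5 y_3=1 y_4=-1
S(3/4) = 2733/6848

y_0 = S_0(0) = a_0 = -1
y_1 = S_1(0) = a_1 = 0
y_2 = S_2(0) = a_2 = -5
y_3 = S_3(0) = a_3 = 1
y_4 = S_3(3) = -1
t_q=3/4 is in segment 0 (τ=3/4); S_0(τ)=2733/6848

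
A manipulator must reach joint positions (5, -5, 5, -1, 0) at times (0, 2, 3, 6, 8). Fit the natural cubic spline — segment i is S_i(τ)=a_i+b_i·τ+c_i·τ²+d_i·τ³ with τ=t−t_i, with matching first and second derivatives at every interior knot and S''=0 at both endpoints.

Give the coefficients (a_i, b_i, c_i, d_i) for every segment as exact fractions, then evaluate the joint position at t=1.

  seg 0: a=5 b=-4465/416 c=0 d=2385/1664
  seg 1: a=-5 b=1345/208 c=7155/832 d=-4215/832
  seg 2: a=5 b=7045/832 c=-2745/416 d=199/192
  seg 3: a=-1 b=-653/208 c=2271/832 d=-757/1664
S(1) = -7155/1664

Δ: Δ0=-5, Δ1=10, Δ2=-2, Δ3=1/2
row 1: diag=6, rhs=90; c'=1/6, d'=15
row 2: denom=8−1·1/6=47/6; d'=(-72−1·15)/(47/6)=-522/47
row 3: denom=10−3·18/47=416/47; d'=(15−3·-522/47)/(416/47)=2271/416
back: M3=2271/416
back: M2=-522/47−18/47·2271/416=-2745/208
back: M1=15−1/6·-2745/208=7155/416
M: M0=0, M1=7155/416, M2=-2745/208, M3=2271/416, M4=0
seg 0: a=5, c=M0/2=0, d=(M1−M0)/(6·2)=2385/1664, b=Δ0−h0·(2M0+M1)/6=-4465/416
seg 1: a=-5, c=M1/2=7155/832, d=(M2−M1)/(6·1)=-4215/832, b=Δ1−h1·(2M1+M2)/6=1345/208
seg 2: a=5, c=M2/2=-2745/416, d=(M3−M2)/(6·3)=199/192, b=Δ2−h2·(2M2+M3)/6=7045/832
seg 3: a=-1, c=M3/2=2271/832, d=(M4−M3)/(6·2)=-757/1664, b=Δ3−h3·(2M3+M4)/6=-653/208
t_q=1 → seg 0, τ=1; S=5+-4465/416·τ+0·τ²+2385/1664·τ³=-7155/1664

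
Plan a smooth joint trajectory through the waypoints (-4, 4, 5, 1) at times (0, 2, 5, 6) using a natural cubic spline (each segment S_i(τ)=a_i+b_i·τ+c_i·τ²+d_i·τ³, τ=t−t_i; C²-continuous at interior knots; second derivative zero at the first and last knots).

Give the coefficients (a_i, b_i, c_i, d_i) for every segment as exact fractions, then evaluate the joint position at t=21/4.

Δ: Δ0=4, Δ1=1/3, Δ2=-4
row 1: diag=10, rhs=-22; c'=3/10, d'=-11/5
row 2: denom=8−3·3/10=71/10; d'=(-26−3·-11/5)/(71/10)=-194/71
back: M2=-194/71
back: M1=-11/5−3/10·-194/71=-98/71
M: M0=0, M1=-98/71, M2=-194/71, M3=0
seg 0: a=-4, c=M0/2=0, d=(M1−M0)/(6·2)=-49/426, b=Δ0−h0·(2M0+M1)/6=950/213
seg 1: a=4, c=M1/2=-49/71, d=(M2−M1)/(6·3)=-16/213, b=Δ1−h1·(2M1+M2)/6=656/213
seg 2: a=5, c=M2/2=-97/71, d=(M3−M2)/(6·1)=97/213, b=Δ2−h2·(2M2+M3)/6=-658/213
t_q=21/4 → seg 2, τ=1/4; S=5+-658/213·τ+-97/71·τ²+97/213·τ³=18855/4544

  seg 0: a=-4 b=950/213 c=0 d=-49/426
  seg 1: a=4 b=656/213 c=-49/71 d=-16/213
  seg 2: a=5 b=-658/213 c=-97/71 d=97/213
S(21/4) = 18855/4544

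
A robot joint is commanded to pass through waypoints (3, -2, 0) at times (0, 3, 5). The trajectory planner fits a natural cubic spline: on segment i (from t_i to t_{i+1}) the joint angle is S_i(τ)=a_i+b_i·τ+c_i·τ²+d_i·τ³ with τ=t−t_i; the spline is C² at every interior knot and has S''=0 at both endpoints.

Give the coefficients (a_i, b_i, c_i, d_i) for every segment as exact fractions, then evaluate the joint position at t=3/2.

Δ: Δ0=-5/3, Δ1=1
row 1: diag=10, rhs=16; c'=1/5, d'=8/5
back: M1=8/5
M: M0=0, M1=8/5, M2=0
seg 0: a=3, c=M0/2=0, d=(M1−M0)/(6·3)=4/45, b=Δ0−h0·(2M0+M1)/6=-37/15
seg 1: a=-2, c=M1/2=4/5, d=(M2−M1)/(6·2)=-2/15, b=Δ1−h1·(2M1+M2)/6=-1/15
t_q=3/2 → seg 0, τ=3/2; S=3+-37/15·τ+0·τ²+4/45·τ³=-2/5

  seg 0: a=3 b=-37/15 c=0 d=4/45
  seg 1: a=-2 b=-1/15 c=4/5 d=-2/15
S(3/2) = -2/5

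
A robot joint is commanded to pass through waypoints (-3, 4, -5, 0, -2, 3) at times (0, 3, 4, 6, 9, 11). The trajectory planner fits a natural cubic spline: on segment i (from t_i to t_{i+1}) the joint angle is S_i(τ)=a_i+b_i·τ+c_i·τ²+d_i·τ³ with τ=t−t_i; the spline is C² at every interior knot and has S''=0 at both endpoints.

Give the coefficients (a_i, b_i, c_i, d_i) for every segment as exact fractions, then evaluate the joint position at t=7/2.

  seg 0: a=-3 b=59647/7914 c=0 d=-13727/23742
  seg 1: a=4 b=-31948/3957 c=-13727/2638 d=33851/7914
  seg 2: a=-5 b=-44705/7914 c=10062/1319 d=-28127/15828
  seg 3: a=0 b=28021/7914 c=-8003/2638 d=6455/11871
  seg 4: a=-2 b=157/7914 c=4907/2638 d=-4907/15828
S(7/2) = -16949/21104

Δ: Δ0=7/3, Δ1=-9, Δ2=5/2, Δ3=-2/3, Δ4=5/2
row 1: diag=8, rhs=-68; c'=1/8, d'=-17/2
row 2: denom=6−1·1/8=47/8; d'=(69−1·-17/2)/(47/8)=620/47
row 3: denom=10−2·16/47=438/47; d'=(-19−2·620/47)/(438/47)=-711/146
row 4: denom=10−3·47/146=1319/146; d'=(19−3·-711/146)/(1319/146)=4907/1319
back: M4=4907/1319
back: M3=-711/146−47/146·4907/1319=-8003/1319
back: M2=620/47−16/47·-8003/1319=20124/1319
back: M1=-17/2−1/8·20124/1319=-13727/1319
M: M0=0, M1=-13727/1319, M2=20124/1319, M3=-8003/1319, M4=4907/1319, M5=0
seg 0: a=-3, c=M0/2=0, d=(M1−M0)/(6·3)=-13727/23742, b=Δ0−h0·(2M0+M1)/6=59647/7914
seg 1: a=4, c=M1/2=-13727/2638, d=(M2−M1)/(6·1)=33851/7914, b=Δ1−h1·(2M1+M2)/6=-31948/3957
seg 2: a=-5, c=M2/2=10062/1319, d=(M3−M2)/(6·2)=-28127/15828, b=Δ2−h2·(2M2+M3)/6=-44705/7914
seg 3: a=0, c=M3/2=-8003/2638, d=(M4−M3)/(6·3)=6455/11871, b=Δ3−h3·(2M3+M4)/6=28021/7914
seg 4: a=-2, c=M4/2=4907/2638, d=(M5−M4)/(6·2)=-4907/15828, b=Δ4−h4·(2M4+M5)/6=157/7914
t_q=7/2 → seg 1, τ=1/2; S=4+-31948/3957·τ+-13727/2638·τ²+33851/7914·τ³=-16949/21104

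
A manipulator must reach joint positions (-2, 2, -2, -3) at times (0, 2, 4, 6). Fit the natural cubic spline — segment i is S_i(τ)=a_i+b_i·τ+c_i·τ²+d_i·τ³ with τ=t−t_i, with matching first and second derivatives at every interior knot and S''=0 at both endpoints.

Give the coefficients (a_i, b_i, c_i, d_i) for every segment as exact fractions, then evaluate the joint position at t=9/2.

Δ: Δ0=2, Δ1=-2, Δ2=-1/2
row 1: diag=8, rhs=-24; c'=1/4, d'=-3
row 2: denom=8−2·1/4=15/2; d'=(9−2·-3)/(15/2)=2
back: M2=2
back: M1=-3−1/4·2=-7/2
M: M0=0, M1=-7/2, M2=2, M3=0
seg 0: a=-2, c=M0/2=0, d=(M1−M0)/(6·2)=-7/24, b=Δ0−h0·(2M0+M1)/6=19/6
seg 1: a=2, c=M1/2=-7/4, d=(M2−M1)/(6·2)=11/24, b=Δ1−h1·(2M1+M2)/6=-1/3
seg 2: a=-2, c=M2/2=1, d=(M3−M2)/(6·2)=-1/6, b=Δ2−h2·(2M2+M3)/6=-11/6
t_q=9/2 → seg 2, τ=1/2; S=-2+-11/6·τ+1·τ²+-1/6·τ³=-43/16

  seg 0: a=-2 b=19/6 c=0 d=-7/24
  seg 1: a=2 b=-1/3 c=-7/4 d=11/24
  seg 2: a=-2 b=-11/6 c=1 d=-1/6
S(9/2) = -43/16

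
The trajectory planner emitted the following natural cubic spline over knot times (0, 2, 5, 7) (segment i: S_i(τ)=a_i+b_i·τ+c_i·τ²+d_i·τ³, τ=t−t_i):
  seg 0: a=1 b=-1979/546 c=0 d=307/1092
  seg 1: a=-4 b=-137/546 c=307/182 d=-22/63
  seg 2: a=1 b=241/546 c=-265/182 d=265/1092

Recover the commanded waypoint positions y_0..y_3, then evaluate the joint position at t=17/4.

y_0=1 y_1=-4 y_2=1 y_3=-2
S(17/4) = -1/364

y_0 = S_0(0) = a_0 = 1
y_1 = S_1(0) = a_1 = -4
y_2 = S_2(0) = a_2 = 1
y_3 = S_2(2) = -2
t_q=17/4 is in segment 1 (τ=9/4); S_1(τ)=-1/364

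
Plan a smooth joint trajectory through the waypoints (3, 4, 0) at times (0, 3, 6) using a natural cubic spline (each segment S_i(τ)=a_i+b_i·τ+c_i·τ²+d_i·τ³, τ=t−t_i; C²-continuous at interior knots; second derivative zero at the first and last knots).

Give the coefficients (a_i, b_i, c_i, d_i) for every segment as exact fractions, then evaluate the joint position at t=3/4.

Δ: Δ0=1/3, Δ1=-4/3
row 1: diag=12, rhs=-10; c'=1/4, d'=-5/6
back: M1=-5/6
M: M0=0, M1=-5/6, M2=0
seg 0: a=3, c=M0/2=0, d=(M1−M0)/(6·3)=-5/108, b=Δ0−h0·(2M0+M1)/6=3/4
seg 1: a=4, c=M1/2=-5/12, d=(M2−M1)/(6·3)=5/108, b=Δ1−h1·(2M1+M2)/6=-1/2
t_q=3/4 → seg 0, τ=3/4; S=3+3/4·τ+0·τ²+-5/108·τ³=907/256

  seg 0: a=3 b=3/4 c=0 d=-5/108
  seg 1: a=4 b=-1/2 c=-5/12 d=5/108
S(3/4) = 907/256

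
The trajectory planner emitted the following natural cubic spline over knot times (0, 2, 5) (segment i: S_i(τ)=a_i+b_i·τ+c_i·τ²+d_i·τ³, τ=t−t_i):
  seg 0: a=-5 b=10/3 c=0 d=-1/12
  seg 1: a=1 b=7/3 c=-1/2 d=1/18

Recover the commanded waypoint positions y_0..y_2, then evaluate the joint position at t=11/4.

y_0=-5 y_1=1 y_2=5
S(11/4) = 319/128

y_0 = S_0(0) = a_0 = -5
y_1 = S_1(0) = a_1 = 1
y_2 = S_1(3) = 5
t_q=11/4 is in segment 1 (τ=3/4); S_1(τ)=319/128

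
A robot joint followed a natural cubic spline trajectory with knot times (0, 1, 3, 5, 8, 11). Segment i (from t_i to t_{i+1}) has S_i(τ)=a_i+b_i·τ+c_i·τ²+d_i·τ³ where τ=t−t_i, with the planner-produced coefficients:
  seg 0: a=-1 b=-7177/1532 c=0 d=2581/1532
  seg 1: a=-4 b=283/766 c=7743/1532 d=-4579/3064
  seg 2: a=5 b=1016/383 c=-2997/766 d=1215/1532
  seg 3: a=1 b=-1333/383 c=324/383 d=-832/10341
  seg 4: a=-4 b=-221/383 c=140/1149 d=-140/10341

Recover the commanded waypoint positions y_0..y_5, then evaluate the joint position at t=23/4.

y_0 = S_0(0) = a_0 = -1
y_1 = S_1(0) = a_1 = -4
y_2 = S_2(0) = a_2 = 5
y_3 = S_3(0) = a_3 = 1
y_4 = S_4(0) = a_4 = -4
y_5 = S_4(3) = -5
t_q=23/4 is in segment 3 (τ=3/4); S_3(τ)=-895/766

y_0=-1 y_1=-4 y_2=5 y_3=1 y_4=-4 y_5=-5
S(23/4) = -895/766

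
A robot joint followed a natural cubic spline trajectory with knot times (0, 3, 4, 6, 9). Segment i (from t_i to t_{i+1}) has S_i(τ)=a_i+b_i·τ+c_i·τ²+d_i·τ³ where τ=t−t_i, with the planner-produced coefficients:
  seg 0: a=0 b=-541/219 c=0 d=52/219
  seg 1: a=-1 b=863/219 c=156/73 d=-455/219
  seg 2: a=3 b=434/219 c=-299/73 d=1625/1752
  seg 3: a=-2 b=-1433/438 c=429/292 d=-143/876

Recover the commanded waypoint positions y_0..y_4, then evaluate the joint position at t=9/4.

y_0 = S_0(0) = a_0 = 0
y_1 = S_1(0) = a_1 = -1
y_2 = S_2(0) = a_2 = 3
y_3 = S_3(0) = a_3 = -2
y_4 = S_3(3) = -3
t_q=9/4 is in segment 0 (τ=9/4); S_0(τ)=-3333/1168

y_0=0 y_1=-1 y_2=3 y_3=-2 y_4=-3
S(9/4) = -3333/1168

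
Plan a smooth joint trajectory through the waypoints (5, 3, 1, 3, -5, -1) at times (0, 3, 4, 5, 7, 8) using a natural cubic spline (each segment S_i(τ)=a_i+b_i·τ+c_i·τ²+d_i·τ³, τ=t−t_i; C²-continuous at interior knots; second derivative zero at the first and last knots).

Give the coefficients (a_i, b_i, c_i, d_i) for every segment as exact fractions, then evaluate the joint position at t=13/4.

Δ: Δ0=-2/3, Δ1=-2, Δ2=2, Δ3=-4, Δ4=4
row 1: diag=8, rhs=-8; c'=1/8, d'=-1
row 2: denom=4−1·1/8=31/8; d'=(24−1·-1)/(31/8)=200/31
row 3: denom=6−1·8/31=178/31; d'=(-36−1·200/31)/(178/31)=-658/89
row 4: denom=6−2·31/89=472/89; d'=(48−2·-658/89)/(472/89)=1397/118
back: M4=1397/118
back: M3=-658/89−31/89·1397/118=-1359/118
back: M2=200/31−8/31·-1359/118=556/59
back: M1=-1−1/8·556/59=-257/118
M: M0=0, M1=-257/118, M2=556/59, M3=-1359/118, M4=1397/118, M5=0
seg 0: a=5, c=M0/2=0, d=(M1−M0)/(6·3)=-257/2124, b=Δ0−h0·(2M0+M1)/6=299/708
seg 1: a=3, c=M1/2=-257/236, d=(M2−M1)/(6·1)=1369/708, b=Δ1−h1·(2M1+M2)/6=-1007/354
seg 2: a=1, c=M2/2=278/59, d=(M3−M2)/(6·1)=-2471/708, b=Δ2−h2·(2M2+M3)/6=551/708
seg 3: a=3, c=M3/2=-1359/236, d=(M4−M3)/(6·2)=689/354, b=Δ3−h3·(2M3+M4)/6=-95/354
seg 4: a=-5, c=M4/2=1397/236, d=(M5−M4)/(6·1)=-1397/708, b=Δ4−h4·(2M4+M5)/6=19/354
t_q=13/4 → seg 1, τ=1/4; S=3+-1007/354·τ+-257/236·τ²+1369/708·τ³=33999/15104

  seg 0: a=5 b=299/708 c=0 d=-257/2124
  seg 1: a=3 b=-1007/354 c=-257/236 d=1369/708
  seg 2: a=1 b=551/708 c=278/59 d=-2471/708
  seg 3: a=3 b=-95/354 c=-1359/236 d=689/354
  seg 4: a=-5 b=19/354 c=1397/236 d=-1397/708
S(13/4) = 33999/15104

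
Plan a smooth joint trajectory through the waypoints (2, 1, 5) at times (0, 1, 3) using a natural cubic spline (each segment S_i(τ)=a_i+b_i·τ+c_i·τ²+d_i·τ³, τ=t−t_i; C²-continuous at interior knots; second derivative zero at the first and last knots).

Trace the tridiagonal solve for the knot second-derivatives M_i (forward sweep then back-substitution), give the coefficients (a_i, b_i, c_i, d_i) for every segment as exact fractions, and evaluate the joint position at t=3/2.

Δ: Δ0=-1, Δ1=2
row 1: diag=6, rhs=18; c'=1/3, d'=3
back: M1=3
M: M0=0, M1=3, M2=0
seg 0: a=2, c=M0/2=0, d=(M1−M0)/(6·1)=1/2, b=Δ0−h0·(2M0+M1)/6=-3/2
seg 1: a=1, c=M1/2=3/2, d=(M2−M1)/(6·2)=-1/4, b=Δ1−h1·(2M1+M2)/6=0
t_q=3/2 → seg 1, τ=1/2; S=1+0·τ+3/2·τ²+-1/4·τ³=43/32

  seg 0: a=2 b=-3/2 c=0 d=1/2
  seg 1: a=1 b=0 c=3/2 d=-1/4
S(3/2) = 43/32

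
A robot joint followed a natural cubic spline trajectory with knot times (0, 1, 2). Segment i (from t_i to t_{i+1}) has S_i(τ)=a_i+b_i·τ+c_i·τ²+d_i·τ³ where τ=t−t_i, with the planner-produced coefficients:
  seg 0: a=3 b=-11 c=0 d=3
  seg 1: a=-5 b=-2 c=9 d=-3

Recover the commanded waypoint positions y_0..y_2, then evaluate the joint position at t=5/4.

y_0=3 y_1=-5 y_2=-1
S(5/4) = -319/64

y_0 = S_0(0) = a_0 = 3
y_1 = S_1(0) = a_1 = -5
y_2 = S_1(1) = -1
t_q=5/4 is in segment 1 (τ=1/4); S_1(τ)=-319/64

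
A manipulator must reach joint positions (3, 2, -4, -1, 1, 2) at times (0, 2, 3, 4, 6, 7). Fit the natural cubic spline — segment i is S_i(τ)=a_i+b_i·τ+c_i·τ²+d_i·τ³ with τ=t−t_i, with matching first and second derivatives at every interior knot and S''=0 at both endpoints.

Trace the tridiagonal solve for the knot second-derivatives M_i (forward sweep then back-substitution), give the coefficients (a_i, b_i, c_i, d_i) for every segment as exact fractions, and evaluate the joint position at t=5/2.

Δ: Δ0=-1/2, Δ1=-6, Δ2=3, Δ3=1, Δ4=1
row 1: diag=6, rhs=-33; c'=1/6, d'=-11/2
row 2: denom=4−1·1/6=23/6; d'=(54−1·-11/2)/(23/6)=357/23
row 3: denom=6−1·6/23=132/23; d'=(-12−1·357/23)/(132/23)=-211/44
row 4: denom=6−2·23/66=175/33; d'=(0−2·-211/44)/(175/33)=633/350
back: M4=633/350
back: M3=-211/44−23/66·633/350=-1899/350
back: M2=357/23−6/23·-1899/350=2964/175
back: M1=-11/2−1/6·2964/175=-2913/350
M: M0=0, M1=-2913/350, M2=2964/175, M3=-1899/350, M4=633/350, M5=0
seg 0: a=3, c=M0/2=0, d=(M1−M0)/(6·2)=-971/1400, b=Δ0−h0·(2M0+M1)/6=398/175
seg 1: a=2, c=M1/2=-2913/700, d=(M2−M1)/(6·1)=421/100, b=Δ1−h1·(2M1+M2)/6=-2117/350
seg 2: a=-4, c=M2/2=1482/175, d=(M3−M2)/(6·1)=-2609/700, b=Δ2−h2·(2M2+M3)/6=-1219/700
seg 3: a=-1, c=M3/2=-1899/700, d=(M4−M3)/(6·2)=211/350, b=Δ3−h3·(2M3+M4)/6=281/70
seg 4: a=1, c=M4/2=633/700, d=(M5−M4)/(6·1)=-211/700, b=Δ4−h4·(2M4+M5)/6=139/350
t_q=5/2 → seg 1, τ=1/2; S=2+-2117/350·τ+-2913/700·τ²+421/100·τ³=-1723/1120

  seg 0: a=3 b=398/175 c=0 d=-971/1400
  seg 1: a=2 b=-2117/350 c=-2913/700 d=421/100
  seg 2: a=-4 b=-1219/700 c=1482/175 d=-2609/700
  seg 3: a=-1 b=281/70 c=-1899/700 d=211/350
  seg 4: a=1 b=139/350 c=633/700 d=-211/700
S(5/2) = -1723/1120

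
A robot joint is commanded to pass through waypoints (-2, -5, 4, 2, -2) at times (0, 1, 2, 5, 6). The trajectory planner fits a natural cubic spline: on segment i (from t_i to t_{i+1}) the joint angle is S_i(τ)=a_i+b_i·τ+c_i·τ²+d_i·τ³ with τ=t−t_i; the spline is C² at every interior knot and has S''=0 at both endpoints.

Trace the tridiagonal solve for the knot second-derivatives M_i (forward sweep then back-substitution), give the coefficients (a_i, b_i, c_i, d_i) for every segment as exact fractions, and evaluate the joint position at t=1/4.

Δ: Δ0=-3, Δ1=9, Δ2=-2/3, Δ3=-4
row 1: diag=4, rhs=72; c'=1/4, d'=18
row 2: denom=8−1·1/4=31/4; d'=(-58−1·18)/(31/4)=-304/31
row 3: denom=8−3·12/31=212/31; d'=(-20−3·-304/31)/(212/31)=73/53
back: M3=73/53
back: M2=-304/31−12/31·73/53=-548/53
back: M1=18−1/4·-548/53=1091/53
M: M0=0, M1=1091/53, M2=-548/53, M3=73/53, M4=0
seg 0: a=-2, c=M0/2=0, d=(M1−M0)/(6·1)=1091/318, b=Δ0−h0·(2M0+M1)/6=-2045/318
seg 1: a=-5, c=M1/2=1091/106, d=(M2−M1)/(6·1)=-1639/318, b=Δ1−h1·(2M1+M2)/6=614/159
seg 2: a=4, c=M2/2=-274/53, d=(M3−M2)/(6·3)=69/106, b=Δ2−h2·(2M2+M3)/6=2857/318
seg 3: a=2, c=M3/2=73/106, d=(M4−M3)/(6·1)=-73/318, b=Δ3−h3·(2M3+M4)/6=-709/159
t_q=1/4 → seg 0, τ=1/4; S=-2+-2045/318·τ+0·τ²+1091/318·τ³=-24111/6784

  seg 0: a=-2 b=-2045/318 c=0 d=1091/318
  seg 1: a=-5 b=614/159 c=1091/106 d=-1639/318
  seg 2: a=4 b=2857/318 c=-274/53 d=69/106
  seg 3: a=2 b=-709/159 c=73/106 d=-73/318
S(1/4) = -24111/6784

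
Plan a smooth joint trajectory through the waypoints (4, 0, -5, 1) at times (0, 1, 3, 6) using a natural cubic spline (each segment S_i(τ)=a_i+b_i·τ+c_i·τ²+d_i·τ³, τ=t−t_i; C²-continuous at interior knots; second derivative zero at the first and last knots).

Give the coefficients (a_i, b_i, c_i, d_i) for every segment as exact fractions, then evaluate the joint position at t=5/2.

Δ: Δ0=-4, Δ1=-5/2, Δ2=2
row 1: diag=6, rhs=9; c'=1/3, d'=3/2
row 2: denom=10−2·1/3=28/3; d'=(27−2·3/2)/(28/3)=18/7
back: M2=18/7
back: M1=3/2−1/3·18/7=9/14
M: M0=0, M1=9/14, M2=18/7, M3=0
seg 0: a=4, c=M0/2=0, d=(M1−M0)/(6·1)=3/28, b=Δ0−h0·(2M0+M1)/6=-115/28
seg 1: a=0, c=M1/2=9/28, d=(M2−M1)/(6·2)=9/56, b=Δ1−h1·(2M1+M2)/6=-53/14
seg 2: a=-5, c=M2/2=9/7, d=(M3−M2)/(6·3)=-1/7, b=Δ2−h2·(2M2+M3)/6=-4/7
t_q=5/2 → seg 1, τ=3/2; S=0+-53/14·τ+9/28·τ²+9/56·τ³=-1977/448

  seg 0: a=4 b=-115/28 c=0 d=3/28
  seg 1: a=0 b=-53/14 c=9/28 d=9/56
  seg 2: a=-5 b=-4/7 c=9/7 d=-1/7
S(5/2) = -1977/448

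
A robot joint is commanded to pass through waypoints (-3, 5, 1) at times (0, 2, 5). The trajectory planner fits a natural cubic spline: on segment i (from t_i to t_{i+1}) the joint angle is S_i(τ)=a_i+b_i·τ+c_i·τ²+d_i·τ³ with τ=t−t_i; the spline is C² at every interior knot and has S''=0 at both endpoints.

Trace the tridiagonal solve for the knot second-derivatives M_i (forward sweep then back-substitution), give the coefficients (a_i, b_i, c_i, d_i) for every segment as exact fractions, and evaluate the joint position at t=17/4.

  seg 0: a=-3 b=76/15 c=0 d=-4/15
  seg 1: a=5 b=28/15 c=-8/5 d=8/45
S(17/4) = 25/8

Δ: Δ0=4, Δ1=-4/3
row 1: diag=10, rhs=-32; c'=3/10, d'=-16/5
back: M1=-16/5
M: M0=0, M1=-16/5, M2=0
seg 0: a=-3, c=M0/2=0, d=(M1−M0)/(6·2)=-4/15, b=Δ0−h0·(2M0+M1)/6=76/15
seg 1: a=5, c=M1/2=-8/5, d=(M2−M1)/(6·3)=8/45, b=Δ1−h1·(2M1+M2)/6=28/15
t_q=17/4 → seg 1, τ=9/4; S=5+28/15·τ+-8/5·τ²+8/45·τ³=25/8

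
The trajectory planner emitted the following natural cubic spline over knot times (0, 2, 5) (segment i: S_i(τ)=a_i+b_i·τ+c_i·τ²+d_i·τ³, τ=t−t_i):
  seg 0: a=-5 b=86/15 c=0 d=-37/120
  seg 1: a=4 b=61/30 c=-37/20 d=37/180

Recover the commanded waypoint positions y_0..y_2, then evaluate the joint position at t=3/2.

y_0=-5 y_1=4 y_2=-1
S(3/2) = 819/320

y_0 = S_0(0) = a_0 = -5
y_1 = S_1(0) = a_1 = 4
y_2 = S_1(3) = -1
t_q=3/2 is in segment 0 (τ=3/2); S_0(τ)=819/320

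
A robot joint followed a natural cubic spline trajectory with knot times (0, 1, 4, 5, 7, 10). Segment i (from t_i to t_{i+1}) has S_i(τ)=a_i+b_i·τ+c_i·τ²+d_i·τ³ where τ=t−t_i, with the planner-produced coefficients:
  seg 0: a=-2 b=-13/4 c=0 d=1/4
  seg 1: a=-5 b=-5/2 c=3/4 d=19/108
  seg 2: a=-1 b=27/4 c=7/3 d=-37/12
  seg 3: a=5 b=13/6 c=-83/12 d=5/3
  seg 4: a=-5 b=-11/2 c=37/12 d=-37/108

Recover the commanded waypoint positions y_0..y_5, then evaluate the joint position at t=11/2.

y_0=-2 y_1=-5 y_2=-1 y_3=5 y_4=-5 y_5=-3
S(11/2) = 73/16

y_0 = S_0(0) = a_0 = -2
y_1 = S_1(0) = a_1 = -5
y_2 = S_2(0) = a_2 = -1
y_3 = S_3(0) = a_3 = 5
y_4 = S_4(0) = a_4 = -5
y_5 = S_4(3) = -3
t_q=11/2 is in segment 3 (τ=1/2); S_3(τ)=73/16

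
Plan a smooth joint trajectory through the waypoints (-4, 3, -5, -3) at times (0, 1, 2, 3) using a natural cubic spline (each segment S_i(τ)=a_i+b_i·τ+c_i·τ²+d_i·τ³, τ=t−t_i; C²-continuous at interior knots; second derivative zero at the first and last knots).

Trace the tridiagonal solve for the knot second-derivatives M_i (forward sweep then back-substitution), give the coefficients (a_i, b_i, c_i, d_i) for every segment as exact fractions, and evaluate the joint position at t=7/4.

Δ: Δ0=7, Δ1=-8, Δ2=2
row 1: diag=4, rhs=-90; c'=1/4, d'=-45/2
row 2: denom=4−1·1/4=15/4; d'=(60−1·-45/2)/(15/4)=22
back: M2=22
back: M1=-45/2−1/4·22=-28
M: M0=0, M1=-28, M2=22, M3=0
seg 0: a=-4, c=M0/2=0, d=(M1−M0)/(6·1)=-14/3, b=Δ0−h0·(2M0+M1)/6=35/3
seg 1: a=3, c=M1/2=-14, d=(M2−M1)/(6·1)=25/3, b=Δ1−h1·(2M1+M2)/6=-7/3
seg 2: a=-5, c=M2/2=11, d=(M3−M2)/(6·1)=-11/3, b=Δ2−h2·(2M2+M3)/6=-16/3
t_q=7/4 → seg 1, τ=3/4; S=3+-7/3·τ+-14·τ²+25/3·τ³=-199/64

  seg 0: a=-4 b=35/3 c=0 d=-14/3
  seg 1: a=3 b=-7/3 c=-14 d=25/3
  seg 2: a=-5 b=-16/3 c=11 d=-11/3
S(7/4) = -199/64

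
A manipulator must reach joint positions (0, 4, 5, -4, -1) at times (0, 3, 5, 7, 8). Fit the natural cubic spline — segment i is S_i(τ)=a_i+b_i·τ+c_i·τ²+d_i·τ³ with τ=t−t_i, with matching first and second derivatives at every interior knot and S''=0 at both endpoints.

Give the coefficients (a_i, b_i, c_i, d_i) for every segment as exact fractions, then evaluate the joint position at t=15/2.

  seg 0: a=0 b=37/39 c=0 d=5/117
  seg 1: a=4 b=82/39 c=5/13 d=-185/312
  seg 2: a=5 b=-271/78 c=-165/52 d=415/312
  seg 3: a=-4 b=-8/39 c=125/26 d=-125/78
S(15/2) = -645/208

Δ: Δ0=4/3, Δ1=1/2, Δ2=-9/2, Δ3=3
row 1: diag=10, rhs=-5; c'=1/5, d'=-1/2
row 2: denom=8−2·1/5=38/5; d'=(-30−2·-1/2)/(38/5)=-145/38
row 3: denom=6−2·5/19=104/19; d'=(45−2·-145/38)/(104/19)=125/13
back: M3=125/13
back: M2=-145/38−5/19·125/13=-165/26
back: M1=-1/2−1/5·-165/26=10/13
M: M0=0, M1=10/13, M2=-165/26, M3=125/13, M4=0
seg 0: a=0, c=M0/2=0, d=(M1−M0)/(6·3)=5/117, b=Δ0−h0·(2M0+M1)/6=37/39
seg 1: a=4, c=M1/2=5/13, d=(M2−M1)/(6·2)=-185/312, b=Δ1−h1·(2M1+M2)/6=82/39
seg 2: a=5, c=M2/2=-165/52, d=(M3−M2)/(6·2)=415/312, b=Δ2−h2·(2M2+M3)/6=-271/78
seg 3: a=-4, c=M3/2=125/26, d=(M4−M3)/(6·1)=-125/78, b=Δ3−h3·(2M3+M4)/6=-8/39
t_q=15/2 → seg 3, τ=1/2; S=-4+-8/39·τ+125/26·τ²+-125/78·τ³=-645/208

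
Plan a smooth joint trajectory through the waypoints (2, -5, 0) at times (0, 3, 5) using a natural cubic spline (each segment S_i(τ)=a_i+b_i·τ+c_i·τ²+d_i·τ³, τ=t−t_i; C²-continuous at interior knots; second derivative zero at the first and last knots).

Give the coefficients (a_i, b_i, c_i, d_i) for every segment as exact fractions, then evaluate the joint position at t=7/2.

Δ: Δ0=-7/3, Δ1=5/2
row 1: diag=10, rhs=29; c'=1/5, d'=29/10
back: M1=29/10
M: M0=0, M1=29/10, M2=0
seg 0: a=2, c=M0/2=0, d=(M1−M0)/(6·3)=29/180, b=Δ0−h0·(2M0+M1)/6=-227/60
seg 1: a=-5, c=M1/2=29/20, d=(M2−M1)/(6·2)=-29/120, b=Δ1−h1·(2M1+M2)/6=17/30
t_q=7/2 → seg 1, τ=1/2; S=-5+17/30·τ+29/20·τ²+-29/120·τ³=-1403/320

  seg 0: a=2 b=-227/60 c=0 d=29/180
  seg 1: a=-5 b=17/30 c=29/20 d=-29/120
S(7/2) = -1403/320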